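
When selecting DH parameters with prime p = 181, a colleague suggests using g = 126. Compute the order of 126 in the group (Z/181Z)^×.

45

The order of 126 must divide φ(181) = 181 − 1 = 180 = 2^2 · 3^2 · 5.
Divisors of 180: 1, 2, 3, 4, 5, 6, 9, 10, 12, 15, 18, 20, 30, 36, 45, 60, 90, 180.
Compute 126^d (mod 181) for the divisors d until we hit 1:
126^1 ≡ 126 (mod 181)
126^2 ≡ 129 (mod 181)
126^3 ≡ 145 (mod 181)
126^4 ≡ 170 (mod 181)
126^5 ≡ 62 (mod 181)
126^6 ≡ 29 (mod 181)
126^9 ≡ 42 (mod 181)
126^10 ≡ 43 (mod 181)
126^12 ≡ 117 (mod 181)
126^15 ≡ 132 (mod 181)
126^18 ≡ 135 (mod 181)
126^20 ≡ 39 (mod 181)
126^30 ≡ 48 (mod 181)
126^36 ≡ 125 (mod 181)
126^45 ≡ 1 (mod 181) ✓
Therefore the multiplicative order of 126 modulo 181 is 45.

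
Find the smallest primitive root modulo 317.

φ(317) = 317 − 1 = 316 = 2^2 · 79.
g is a primitive root iff g^(316/q) ≢ 1 (mod 317) for each prime q ∈ {2, 79}.
g = 2: 2^158 ≡ 316; 2^4 ≡ 16 — none is 1, so 2 is a primitive root.
So 2 is the smallest generator of (Z/317Z)^×.

2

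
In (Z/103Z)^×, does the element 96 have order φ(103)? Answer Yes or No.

Yes

φ(103) = 103 − 1 = 102 = 2 · 3 · 17.
It suffices to check that the order of 96 is not a proper divisor of 102: compute 96^(102/q) for q ∈ {2, 3, 17}.
96^51 ≡ 102 (mod 103)  [q = 2: ≢ 1 ✓]
96^34 ≡ 56 (mod 103)  [q = 3: ≢ 1 ✓]
96^6 ≡ 23 (mod 103)  [q = 17: ≢ 1 ✓]
All checks pass, so 96 has order 102 and is a primitive root modulo 103.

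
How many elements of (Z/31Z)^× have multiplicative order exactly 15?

φ(31) = 31 − 1 = 30 = 2 · 3 · 5.
Since (Z/31Z)^× is cyclic of order 30, the number of elements of order d is φ(d) when d | 30 and 0 otherwise.
15 = 3 · 5 divides 30, and φ(15) = 8.

8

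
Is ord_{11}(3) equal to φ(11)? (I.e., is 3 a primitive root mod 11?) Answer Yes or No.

φ(11) = 11 − 1 = 10 = 2 · 5.
An element g generates (Z/11Z)^× iff g^(10/q) ≢ 1 (mod 11) for each prime q ∈ {2, 5}.
3^5 ≡ 1 (mod 11)  [q = 2: ≡ 1 ✗]
3^2 ≡ 9 (mod 11)  [q = 5: ≢ 1 ✓]
Since 3^5 ≡ 1, the order of 3 divides 5 < 10, so 3 is not a primitive root.

No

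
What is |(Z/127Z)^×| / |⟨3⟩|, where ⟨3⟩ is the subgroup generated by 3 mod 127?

1

ord(3) | φ(127) = 127 − 1 = 126 = 2 · 3^2 · 7.
Divisors of 126: 1, 2, 3, 6, 7, 9, 14, 18, 21, 42, 63, 126.
Test each divisor d:
3^1 ≡ 3 (mod 127)
3^2 ≡ 9 (mod 127)
3^3 ≡ 27 (mod 127)
3^6 ≡ 94 (mod 127)
3^7 ≡ 28 (mod 127)
3^9 ≡ 125 (mod 127)
3^14 ≡ 22 (mod 127)
3^18 ≡ 4 (mod 127)
3^21 ≡ 108 (mod 127)
3^42 ≡ 107 (mod 127)
3^63 ≡ 126 (mod 127)
3^126 ≡ 1 (mod 127) ✓
So ord_127(3) = 126, hence |⟨3⟩| = 126.
The index is φ(127) / ord(3) = 126 / 126 = 1.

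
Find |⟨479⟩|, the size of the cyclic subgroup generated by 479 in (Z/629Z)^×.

Since 479 ∈ (Z/629Z)^×, its order divides φ(629) = φ(17·37) = (17−1)·(37−1) = 16·36 = 576 = 2^6 · 3^2.
Divisors of 576: 1, 2, 3, 4, 6, 8, 9, 12, 16, 18, 24, 32, 36, 48, 64, 72, 96, 144, 192, 288, 576.
Check 479^d mod 629 for each divisor in increasing order:
479^1 ≡ 479 (mod 629)
479^2 ≡ 485 (mod 629)
479^3 ≡ 214 (mod 629)
479^4 ≡ 608 (mod 629)
479^6 ≡ 508 (mod 629)
479^8 ≡ 441 (mod 629)
479^9 ≡ 524 (mod 629)
479^12 ≡ 174 (mod 629)
479^16 ≡ 120 (mod 629)
479^18 ≡ 332 (mod 629)
479^24 ≡ 84 (mod 629)
479^32 ≡ 562 (mod 629)
479^36 ≡ 149 (mod 629)
479^48 ≡ 137 (mod 629)
479^64 ≡ 86 (mod 629)
479^72 ≡ 186 (mod 629)
479^96 ≡ 528 (mod 629)
479^144 ≡ 1 (mod 629) ✓
The smallest such exponent is 144, so the order of 479 is 144.

144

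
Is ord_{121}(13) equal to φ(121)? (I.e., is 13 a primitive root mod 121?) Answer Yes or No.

Yes

φ(121) = φ(11^2) = 11·(11−1) = 110 = 2 · 5 · 11.
An element g generates (Z/121Z)^× iff g^(110/q) ≢ 1 (mod 121) for each prime q ∈ {2, 5, 11}.
13^55 ≡ 120 (mod 121)  [q = 2: ≢ 1 ✓]
13^22 ≡ 81 (mod 121)  [q = 5: ≢ 1 ✓]
13^10 ≡ 111 (mod 121)  [q = 11: ≢ 1 ✓]
Every test exponent gives a nontrivial residue, hence 13 generates the full group.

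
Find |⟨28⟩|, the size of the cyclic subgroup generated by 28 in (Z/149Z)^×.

37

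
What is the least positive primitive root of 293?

φ(293) = 293 − 1 = 292 = 2^2 · 73.
g is a primitive root iff g^(292/q) ≢ 1 (mod 293) for each prime q ∈ {2, 73}.
g = 2: 2^146 ≡ 292; 2^4 ≡ 16 — none is 1, so 2 is a primitive root.
Hence the least primitive root of 293 is 2.

2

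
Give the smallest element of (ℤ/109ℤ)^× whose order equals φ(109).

6

φ(109) = 109 − 1 = 108 = 2^2 · 3^3.
g is a primitive root iff g^(108/q) ≢ 1 (mod 109) for each prime q ∈ {2, 3}.
g = 2: 2^54 ≡ 108; 2^36 ≡ 1 — hits 1, so not a primitive root.
g = 3: 3^54 ≡ 1 — hits 1, so not a primitive root.
g = 4: 4^54 ≡ 1 — hits 1, so not a primitive root.
g = 5: 5^54 ≡ 1 — hits 1, so not a primitive root.
g = 6: 6^54 ≡ 108; 6^36 ≡ 63 — none is 1, so 6 is a primitive root.
Hence the least primitive root of 109 is 6.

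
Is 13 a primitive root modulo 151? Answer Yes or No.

Yes

φ(151) = 151 − 1 = 150 = 2 · 3 · 5^2.
It suffices to check that the order of 13 is not a proper divisor of 150: compute 13^(150/q) for q ∈ {2, 3, 5}.
13^75 ≡ 150 (mod 151)  [q = 2: ≢ 1 ✓]
13^50 ≡ 118 (mod 151)  [q = 3: ≢ 1 ✓]
13^30 ≡ 59 (mod 151)  [q = 5: ≢ 1 ✓]
None equal 1, so ord_151(13) = 150: 13 is a primitive root.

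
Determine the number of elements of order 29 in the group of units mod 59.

28

φ(59) = 59 − 1 = 58 = 2 · 29.
Since (Z/59Z)^× is cyclic of order 58, the number of elements of order d is φ(d) when d | 58 and 0 otherwise.
29 | 58, and φ(29) = 29 − 1 = 28.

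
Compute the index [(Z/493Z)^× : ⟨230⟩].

8

By Lagrange's theorem, ord_493(230) divides φ(493) = φ(17·29) = (17−1)·(29−1) = 16·28 = 448 = 2^6 · 7.
Divisors of 448: 1, 2, 4, 7, 8, 14, 16, 28, 32, 56, 64, 112, 224, 448.
Evaluate successive powers at the divisors of 448:
230^1 ≡ 230 (mod 493)
230^2 ≡ 149 (mod 493)
230^4 ≡ 16 (mod 493)
230^7 ≡ 104 (mod 493)
230^8 ≡ 256 (mod 493)
230^14 ≡ 463 (mod 493)
230^16 ≡ 460 (mod 493)
230^28 ≡ 407 (mod 493)
230^32 ≡ 103 (mod 493)
230^56 ≡ 1 (mod 493) ✓
So ord_493(230) = 56, hence |⟨230⟩| = 56.
The index is φ(493) / ord(230) = 448 / 56 = 8.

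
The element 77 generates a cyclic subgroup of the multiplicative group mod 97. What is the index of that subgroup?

3

Since 77 ∈ (Z/97Z)^×, its order divides φ(97) = 97 − 1 = 96 = 2^5 · 3.
Divisors of 96: 1, 2, 3, 4, 6, 8, 12, 16, 24, 32, 48, 96.
Evaluate successive powers at the divisors of 96:
77^1 ≡ 77 (mod 97)
77^2 ≡ 12 (mod 97)
77^3 ≡ 51 (mod 97)
77^4 ≡ 47 (mod 97)
77^6 ≡ 79 (mod 97)
77^8 ≡ 75 (mod 97)
77^12 ≡ 33 (mod 97)
77^16 ≡ 96 (mod 97)
77^24 ≡ 22 (mod 97)
77^32 ≡ 1 (mod 97) ✓
So ord_97(77) = 32, hence |⟨77⟩| = 32.
The index is φ(97) / ord(77) = 96 / 32 = 3.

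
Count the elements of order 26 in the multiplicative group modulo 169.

12

φ(169) = φ(13^2) = 13·(13−1) = 156 = 2^2 · 3 · 13.
In a cyclic group of order 156, there are φ(d) elements of order d for each divisor d of 156, and zero for non-divisors.
26 = 2 · 13 divides 156, and φ(26) = 12.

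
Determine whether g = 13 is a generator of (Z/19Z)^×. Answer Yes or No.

φ(19) = 19 − 1 = 18 = 2 · 3^2.
Test 13^(18/q) mod 19 for each prime factor q of 18:
13^9 ≡ 18 (mod 19)  [q = 2: ≢ 1 ✓]
13^6 ≡ 11 (mod 19)  [q = 3: ≢ 1 ✓]
None equal 1, so ord_19(13) = 18: 13 is a primitive root.

Yes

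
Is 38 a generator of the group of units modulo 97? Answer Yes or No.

Yes

φ(97) = 97 − 1 = 96 = 2^5 · 3.
Test 38^(96/q) mod 97 for each prime factor q of 96:
38^48 ≡ 96 (mod 97)  [q = 2: ≢ 1 ✓]
38^32 ≡ 35 (mod 97)  [q = 3: ≢ 1 ✓]
All checks pass, so 38 has order 96 and is a primitive root modulo 97.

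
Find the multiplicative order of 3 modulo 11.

ord(3) | φ(11) = 11 − 1 = 10 = 2 · 5.
Divisors of 10: 1, 2, 5, 10.
Check 3^d mod 11 for each divisor in increasing order:
3^1 ≡ 3 (mod 11)
3^2 ≡ 9 (mod 11)
3^5 ≡ 1 (mod 11) ✓
So ord_11(3) = 5.

5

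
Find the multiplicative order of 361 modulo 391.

ord(361) | φ(391) = φ(17·23) = (17−1)·(23−1) = 16·22 = 352 = 2^5 · 11.
Divisors of 352: 1, 2, 4, 8, 11, 16, 22, 32, 44, 88, 176, 352.
Check 361^d mod 391 for each divisor in increasing order:
361^1 ≡ 361
361^2 ≡ 118
361^4 ≡ 239
361^8 ≡ 35
361^11 ≡ 47
361^16 ≡ 52
361^22 ≡ 254
361^32 ≡ 358
361^44 ≡ 1
So ord_391(361) = 44.

44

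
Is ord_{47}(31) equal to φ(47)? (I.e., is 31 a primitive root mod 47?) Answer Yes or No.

φ(47) = 47 − 1 = 46 = 2 · 23.
31 is a primitive root mod 47 iff 31^(φ(47)/q) ≢ 1 for every prime q | φ(47), i.e. q ∈ {2, 23}.
31^23 ≡ 46 (mod 47)  [q = 2: ≢ 1 ✓]
31^2 ≡ 21 (mod 47)  [q = 23: ≢ 1 ✓]
Every test exponent gives a nontrivial residue, hence 31 generates the full group.

Yes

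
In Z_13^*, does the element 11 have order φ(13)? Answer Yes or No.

Yes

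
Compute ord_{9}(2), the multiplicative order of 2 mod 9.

ord(2) | φ(9) = φ(3^2) = 3·(3−1) = 6 = 2 · 3.
Divisors of 6: 1, 2, 3, 6.
Evaluate successive powers at the divisors of 6:
2^1 ≡ 2
2^2 ≡ 4
2^3 ≡ 8
2^6 ≡ 1
Hence ord(2) = 6.

6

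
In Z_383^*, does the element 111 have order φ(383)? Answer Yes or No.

Yes

φ(383) = 383 − 1 = 382 = 2 · 191.
It suffices to check that the order of 111 is not a proper divisor of 382: compute 111^(382/q) for q ∈ {2, 191}.
111^191 ≡ 382 (mod 383)  [q = 2: ≢ 1 ✓]
111^2 ≡ 65 (mod 383)  [q = 191: ≢ 1 ✓]
Every test exponent gives a nontrivial residue, hence 111 generates the full group.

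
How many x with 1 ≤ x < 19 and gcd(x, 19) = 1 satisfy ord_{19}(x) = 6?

φ(19) = 19 − 1 = 18 = 2 · 3^2.
(Z/19Z)^× is cyclic (|G| = 18); a cyclic group of order m has exactly φ(d) elements of each order d | m, and none otherwise.
6 = 2 · 3 divides 18, and φ(6) = 2.

2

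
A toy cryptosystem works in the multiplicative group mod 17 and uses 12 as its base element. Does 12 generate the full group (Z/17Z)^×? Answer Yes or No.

Yes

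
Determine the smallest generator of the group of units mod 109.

6

φ(109) = 109 − 1 = 108 = 2^2 · 3^3.
g is a primitive root iff g^(108/q) ≢ 1 (mod 109) for each prime q ∈ {2, 3}.
g = 2: 2^54 ≡ 108; 2^36 ≡ 1 — hits 1, so not a primitive root.
g = 3: 3^54 ≡ 1 — hits 1, so not a primitive root.
g = 4: 4^54 ≡ 1 — hits 1, so not a primitive root.
g = 5: 5^54 ≡ 1 — hits 1, so not a primitive root.
g = 6: 6^54 ≡ 108; 6^36 ≡ 63 — none is 1, so 6 is a primitive root.
So 6 is the smallest generator of (Z/109Z)^×.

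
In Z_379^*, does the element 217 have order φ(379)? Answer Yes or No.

φ(379) = 379 − 1 = 378 = 2 · 3^3 · 7.
An element g generates (Z/379Z)^× iff g^(378/q) ≢ 1 (mod 379) for each prime q ∈ {2, 3, 7}.
217^189 ≡ 1 (mod 379)  [q = 2: ≡ 1 ✗]
217^126 ≡ 1 (mod 379)  [q = 3: ≡ 1 ✗]
217^54 ≡ 138 (mod 379)  [q = 7: ≢ 1 ✓]
The check at q = 2 fails, so 217 generates a proper subgroup.

No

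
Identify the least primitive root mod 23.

5

φ(23) = 23 − 1 = 22 = 2 · 11.
g is a primitive root iff g^(22/q) ≢ 1 (mod 23) for each prime q ∈ {2, 11}.
g = 2: 2^11 ≡ 1 — hits 1, so not a primitive root.
g = 3: 3^11 ≡ 1 — hits 1, so not a primitive root.
g = 4: 4^11 ≡ 1 — hits 1, so not a primitive root.
g = 5: 5^11 ≡ 22; 5^2 ≡ 2 — none is 1, so 5 is a primitive root.
The smallest primitive root modulo 23 is 5.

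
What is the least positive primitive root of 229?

φ(229) = 229 − 1 = 228 = 2^2 · 3 · 19.
g is a primitive root iff g^(228/q) ≢ 1 (mod 229) for each prime q ∈ {2, 3, 19}.
g = 2: 2^114 ≡ 228; 2^76 ≡ 1 — hits 1, so not a primitive root.
g = 3: 3^114 ≡ 1 — hits 1, so not a primitive root.
g = 4: 4^114 ≡ 1 — hits 1, so not a primitive root.
g = 5: 5^114 ≡ 1 — hits 1, so not a primitive root.
g = 6: 6^114 ≡ 228; 6^76 ≡ 134; 6^12 ≡ 165 — none is 1, so 6 is a primitive root.
The smallest primitive root modulo 229 is 6.

6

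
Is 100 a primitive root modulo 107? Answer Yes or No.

φ(107) = 107 − 1 = 106 = 2 · 53.
Test 100^(106/q) mod 107 for each prime factor q of 106:
100^53 ≡ 1 (mod 107)  [q = 2: ≡ 1 ✗]
100^2 ≡ 49 (mod 107)  [q = 53: ≢ 1 ✓]
Since 100^53 ≡ 1, the order of 100 divides 53 < 106, so 100 is not a primitive root.

No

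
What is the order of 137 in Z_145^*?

ord(137) | φ(145) = φ(5·29) = (5−1)·(29−1) = 4·28 = 112 = 2^4 · 7.
Divisors of 112: 1, 2, 4, 7, 8, 14, 16, 28, 56, 112.
Evaluate successive powers at the divisors of 112:
137^1 ≡ 137 (mod 145)
137^2 ≡ 64 (mod 145)
137^4 ≡ 36 (mod 145)
137^7 ≡ 128 (mod 145)
137^8 ≡ 136 (mod 145)
137^14 ≡ 144 (mod 145)
137^16 ≡ 81 (mod 145)
137^28 ≡ 1 (mod 145) ✓
Hence ord(137) = 28.

28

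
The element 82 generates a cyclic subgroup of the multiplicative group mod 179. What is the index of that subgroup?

2

The order of 82 must divide φ(179) = 179 − 1 = 178 = 2 · 89.
Divisors of 178: 1, 2, 89, 178.
Check 82^d mod 179 for each divisor in increasing order:
82^1 ≡ 82 (mod 179)
82^2 ≡ 101 (mod 179)
82^89 ≡ 1 (mod 179) ✓
Thus |⟨82⟩| = ord(82) = 89.
[(Z/179Z)^× : ⟨82⟩] = 178/89 = 2.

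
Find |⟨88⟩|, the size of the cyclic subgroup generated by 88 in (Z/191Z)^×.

190

By Lagrange's theorem, ord_191(88) divides φ(191) = 191 − 1 = 190 = 2 · 5 · 19.
Divisors of 190: 1, 2, 5, 10, 19, 38, 95, 190.
Compute 88^d (mod 191) for the divisors d until we hit 1:
88^1 ≡ 88
88^2 ≡ 104
88^5 ≡ 55
88^10 ≡ 160
88^19 ≡ 152
88^38 ≡ 184
88^95 ≡ 190
88^190 ≡ 1
Hence ord(88) = 190.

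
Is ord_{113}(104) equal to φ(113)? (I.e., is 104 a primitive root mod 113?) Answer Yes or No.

No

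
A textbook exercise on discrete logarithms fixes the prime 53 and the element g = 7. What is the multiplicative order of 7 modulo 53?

26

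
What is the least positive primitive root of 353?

3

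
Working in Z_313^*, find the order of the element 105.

156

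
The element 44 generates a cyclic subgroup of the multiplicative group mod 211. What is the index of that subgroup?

2

The order of 44 must divide φ(211) = 211 − 1 = 210 = 2 · 3 · 5 · 7.
Divisors of 210: 1, 2, 3, 5, 6, 7, 10, 14, 15, 21, 30, 35, 42, 70, 105, 210.
Compute 44^d (mod 211) for the divisors d until we hit 1:
44^1 ≡ 44 (mod 211)
44^2 ≡ 37 (mod 211)
44^3 ≡ 151 (mod 211)
44^5 ≡ 101 (mod 211)
44^6 ≡ 13 (mod 211)
44^7 ≡ 150 (mod 211)
44^10 ≡ 73 (mod 211)
44^14 ≡ 134 (mod 211)
44^15 ≡ 199 (mod 211)
44^21 ≡ 55 (mod 211)
44^30 ≡ 144 (mod 211)
44^35 ≡ 196 (mod 211)
44^42 ≡ 71 (mod 211)
44^70 ≡ 14 (mod 211)
44^105 ≡ 1 (mod 211) ✓
Thus |⟨44⟩| = ord(44) = 105.
[(Z/211Z)^× : ⟨44⟩] = 210/105 = 2.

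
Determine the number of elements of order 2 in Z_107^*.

φ(107) = 107 − 1 = 106 = 2 · 53.
(Z/107Z)^× is cyclic (|G| = 106); a cyclic group of order m has exactly φ(d) elements of each order d | m, and none otherwise.
2 | 106, and φ(2) = 2 − 1 = 1.

1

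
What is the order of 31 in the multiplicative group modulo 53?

52

Since 31 ∈ (Z/53Z)^×, its order divides φ(53) = 53 − 1 = 52 = 2^2 · 13.
Divisors of 52: 1, 2, 4, 13, 26, 52.
Test each divisor d:
31^1 ≡ 31 (mod 53)
31^2 ≡ 7 (mod 53)
31^4 ≡ 49 (mod 53)
31^13 ≡ 30 (mod 53)
31^26 ≡ 52 (mod 53)
31^52 ≡ 1 (mod 53) ✓
Therefore the multiplicative order of 31 modulo 53 is 52.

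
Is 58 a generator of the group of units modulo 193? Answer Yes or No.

φ(193) = 193 − 1 = 192 = 2^6 · 3.
58 is a primitive root mod 193 iff 58^(φ(193)/q) ≢ 1 for every prime q | φ(193), i.e. q ∈ {2, 3}.
58^96 ≡ 192 (mod 193)  [q = 2: ≢ 1 ✓]
58^64 ≡ 84 (mod 193)  [q = 3: ≢ 1 ✓]
None equal 1, so ord_193(58) = 192: 58 is a primitive root.

Yes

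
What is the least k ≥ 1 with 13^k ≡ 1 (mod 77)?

10

ord(13) | φ(77) = φ(7·11) = (7−1)·(11−1) = 6·10 = 60 = 2^2 · 3 · 5.
Divisors of 60: 1, 2, 3, 4, 5, 6, 10, 12, 15, 20, 30, 60.
Evaluate successive powers at the divisors of 60:
13^1 ≡ 13 (mod 77)
13^2 ≡ 15 (mod 77)
13^3 ≡ 41 (mod 77)
13^4 ≡ 71 (mod 77)
13^5 ≡ 76 (mod 77)
13^6 ≡ 64 (mod 77)
13^10 ≡ 1 (mod 77) ✓
The smallest such exponent is 10, so the order of 13 is 10.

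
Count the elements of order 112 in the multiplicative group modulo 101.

φ(101) = 101 − 1 = 100 = 2^2 · 5^2.
Since (Z/101Z)^× is cyclic of order 100, the number of elements of order d is φ(d) when d | 100 and 0 otherwise.
Here 100 is not a multiple of 112, so there are no elements of order 112.

0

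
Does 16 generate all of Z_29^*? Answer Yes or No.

No

φ(29) = 29 − 1 = 28 = 2^2 · 7.
An element g generates (Z/29Z)^× iff g^(28/q) ≢ 1 (mod 29) for each prime q ∈ {2, 7}.
16^14 ≡ 1 (mod 29)  [q = 2: ≡ 1 ✗]
16^4 ≡ 25 (mod 29)  [q = 7: ≢ 1 ✓]
Since 16^14 ≡ 1, the order of 16 divides 14 < 28, so 16 is not a primitive root.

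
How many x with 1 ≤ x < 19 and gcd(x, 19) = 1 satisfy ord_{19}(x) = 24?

0

φ(19) = 19 − 1 = 18 = 2 · 3^2.
In a cyclic group of order 18, there are φ(d) elements of order d for each divisor d of 18, and zero for non-divisors.
24 does not divide 18, so no element of (Z/19Z)^× has order 24.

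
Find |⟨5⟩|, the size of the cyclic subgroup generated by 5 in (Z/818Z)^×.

17

The order of 5 must divide φ(818) = φ(2)·φ(409) = 1·408 = 408 = 2^3 · 3 · 17.
Divisors of 408: 1, 2, 3, 4, 6, 8, 12, 17, 24, 34, 51, 68, 102, 136, 204, 408.
Test each divisor d:
5^1 ≡ 5 (mod 818)
5^2 ≡ 25 (mod 818)
5^3 ≡ 125 (mod 818)
5^4 ≡ 625 (mod 818)
5^6 ≡ 83 (mod 818)
5^8 ≡ 439 (mod 818)
5^12 ≡ 345 (mod 818)
5^17 ≡ 1 (mod 818) ✓
Hence ord(5) = 17.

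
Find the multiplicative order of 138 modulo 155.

60

By Lagrange's theorem, ord_155(138) divides φ(155) = φ(5·31) = (5−1)·(31−1) = 4·30 = 120 = 2^3 · 3 · 5.
Divisors of 120: 1, 2, 3, 4, 5, 6, 8, 10, 12, 15, 20, 24, 30, 40, 60, 120.
Check 138^d mod 155 for each divisor in increasing order:
138^1 ≡ 138
138^2 ≡ 134
138^3 ≡ 47
138^4 ≡ 131
138^5 ≡ 98
138^6 ≡ 39
138^8 ≡ 111
138^10 ≡ 149
138^12 ≡ 126
138^15 ≡ 32
138^20 ≡ 36
138^24 ≡ 66
138^30 ≡ 94
138^40 ≡ 56
138^60 ≡ 1
Therefore the multiplicative order of 138 modulo 155 is 60.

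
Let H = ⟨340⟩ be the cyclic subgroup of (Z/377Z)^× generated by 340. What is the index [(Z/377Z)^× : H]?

4

By Lagrange's theorem, ord_377(340) divides φ(377) = φ(13·29) = (13−1)·(29−1) = 12·28 = 336 = 2^4 · 3 · 7.
Divisors of 336: 1, 2, 3, 4, 6, 7, 8, 12, 14, 16, 21, 24, 28, 42, 48, 56, 84, 112, 168, 336.
Compute 340^d (mod 377) for the divisors d until we hit 1:
340^1 ≡ 340
340^2 ≡ 238
340^3 ≡ 242
340^4 ≡ 94
340^6 ≡ 129
340^7 ≡ 128
340^8 ≡ 165
340^12 ≡ 53
340^14 ≡ 173
340^16 ≡ 81
340^21 ≡ 278
340^24 ≡ 170
340^28 ≡ 146
340^42 ≡ 376
340^48 ≡ 248
340^56 ≡ 204
340^84 ≡ 1
Thus |⟨340⟩| = ord(340) = 84.
Index = |(Z/377Z)^×| / |⟨340⟩| = 336 / 84 = 4.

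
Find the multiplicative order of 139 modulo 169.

39

Since 139 ∈ (Z/169Z)^×, its order divides φ(169) = φ(13^2) = 13·(13−1) = 156 = 2^2 · 3 · 13.
Divisors of 156: 1, 2, 3, 4, 6, 12, 13, 26, 39, 52, 78, 156.
Evaluate successive powers at the divisors of 156:
139^1 ≡ 139 (mod 169)
139^2 ≡ 55 (mod 169)
139^3 ≡ 40 (mod 169)
139^4 ≡ 152 (mod 169)
139^6 ≡ 79 (mod 169)
139^12 ≡ 157 (mod 169)
139^13 ≡ 22 (mod 169)
139^26 ≡ 146 (mod 169)
139^39 ≡ 1 (mod 169) ✓
So ord_169(139) = 39.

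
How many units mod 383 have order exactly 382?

190

φ(383) = 383 − 1 = 382 = 2 · 191.
(Z/383Z)^× is cyclic (|G| = 382); a cyclic group of order m has exactly φ(d) elements of each order d | m, and none otherwise.
382 = 2 · 191 divides 382, and φ(382) = 190.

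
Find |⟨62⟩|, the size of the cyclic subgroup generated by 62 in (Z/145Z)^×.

By Lagrange's theorem, ord_145(62) divides φ(145) = φ(5·29) = (5−1)·(29−1) = 4·28 = 112 = 2^4 · 7.
Divisors of 112: 1, 2, 4, 7, 8, 14, 16, 28, 56, 112.
Test each divisor d:
62^1 ≡ 62 (mod 145)
62^2 ≡ 74 (mod 145)
62^4 ≡ 111 (mod 145)
62^7 ≡ 28 (mod 145)
62^8 ≡ 141 (mod 145)
62^14 ≡ 59 (mod 145)
62^16 ≡ 16 (mod 145)
62^28 ≡ 1 (mod 145) ✓
The smallest such exponent is 28, so the order of 62 is 28.

28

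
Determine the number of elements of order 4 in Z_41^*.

2

φ(41) = 41 − 1 = 40 = 2^3 · 5.
(Z/41Z)^× is cyclic (|G| = 40); a cyclic group of order m has exactly φ(d) elements of each order d | m, and none otherwise.
4 = 2^2 divides 40, and φ(4) = 2.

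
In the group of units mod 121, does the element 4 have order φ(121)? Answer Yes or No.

φ(121) = φ(11^2) = 11·(11−1) = 110 = 2 · 5 · 11.
Test 4^(110/q) mod 121 for each prime factor q of 110:
4^55 ≡ 1 (mod 121)  [q = 2: ≡ 1 ✗]
4^22 ≡ 27 (mod 121)  [q = 5: ≢ 1 ✓]
4^10 ≡ 111 (mod 121)  [q = 11: ≢ 1 ✓]
Since 4^55 ≡ 1, the order of 4 divides 55 < 110, so 4 is not a primitive root.

No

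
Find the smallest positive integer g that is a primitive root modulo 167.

5

φ(167) = 167 − 1 = 166 = 2 · 83.
g is a primitive root iff g^(166/q) ≢ 1 (mod 167) for each prime q ∈ {2, 83}.
g = 2: 2^83 ≡ 1 — hits 1, so not a primitive root.
g = 3: 3^83 ≡ 1 — hits 1, so not a primitive root.
g = 4: 4^83 ≡ 1 — hits 1, so not a primitive root.
g = 5: 5^83 ≡ 166; 5^2 ≡ 25 — none is 1, so 5 is a primitive root.
So 5 is the smallest generator of (Z/167Z)^×.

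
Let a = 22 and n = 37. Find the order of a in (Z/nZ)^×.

36

Since 22 ∈ (Z/37Z)^×, its order divides φ(37) = 37 − 1 = 36 = 2^2 · 3^2.
Divisors of 36: 1, 2, 3, 4, 6, 9, 12, 18, 36.
Test each divisor d:
22^1 ≡ 22 (mod 37)
22^2 ≡ 3 (mod 37)
22^3 ≡ 29 (mod 37)
22^4 ≡ 9 (mod 37)
22^6 ≡ 27 (mod 37)
22^9 ≡ 6 (mod 37)
22^12 ≡ 26 (mod 37)
22^18 ≡ 36 (mod 37)
22^36 ≡ 1 (mod 37) ✓
So ord_37(22) = 36.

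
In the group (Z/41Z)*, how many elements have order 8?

4

φ(41) = 41 − 1 = 40 = 2^3 · 5.
(Z/41Z)^× is cyclic (|G| = 40); a cyclic group of order m has exactly φ(d) elements of each order d | m, and none otherwise.
8 = 2^3 divides 40, and φ(8) = 4.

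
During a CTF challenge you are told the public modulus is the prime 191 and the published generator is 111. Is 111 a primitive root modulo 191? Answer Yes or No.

φ(191) = 191 − 1 = 190 = 2 · 5 · 19.
Test 111^(190/q) mod 191 for each prime factor q of 190:
111^95 ≡ 190 (mod 191)  [q = 2: ≢ 1 ✓]
111^38 ≡ 39 (mod 191)  [q = 5: ≢ 1 ✓]
111^10 ≡ 121 (mod 191)  [q = 19: ≢ 1 ✓]
Every test exponent gives a nontrivial residue, hence 111 generates the full group.

Yes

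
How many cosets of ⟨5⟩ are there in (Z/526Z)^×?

1

ord(5) | φ(526) = φ(2)·φ(263) = 1·262 = 262 = 2 · 131.
Divisors of 262: 1, 2, 131, 262.
Test each divisor d:
5^1 ≡ 5
5^2 ≡ 25
5^131 ≡ 525
5^262 ≡ 1
Thus |⟨5⟩| = ord(5) = 262.
[(Z/526Z)^× : ⟨5⟩] = 262/262 = 1.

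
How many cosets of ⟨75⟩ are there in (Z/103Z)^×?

1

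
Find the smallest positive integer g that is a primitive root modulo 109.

φ(109) = 109 − 1 = 108 = 2^2 · 3^3.
Test candidates g = 2, 3, … against the prime factors q ∈ {2, 3} of φ(109): g is a generator iff g^(108/q) ≢ 1 for every such q.
g = 2: 2^54 ≡ 108; 2^36 ≡ 1 — hits 1, so not a primitive root.
g = 3: 3^54 ≡ 1 — hits 1, so not a primitive root.
g = 4: 4^54 ≡ 1 — hits 1, so not a primitive root.
g = 5: 5^54 ≡ 1 — hits 1, so not a primitive root.
g = 6: 6^54 ≡ 108; 6^36 ≡ 63 — none is 1, so 6 is a primitive root.
The smallest primitive root modulo 109 is 6.

6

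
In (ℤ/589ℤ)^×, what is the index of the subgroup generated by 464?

90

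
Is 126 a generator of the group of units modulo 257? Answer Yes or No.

Yes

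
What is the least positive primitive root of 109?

φ(109) = 109 − 1 = 108 = 2^2 · 3^3.
g is a primitive root iff g^(108/q) ≢ 1 (mod 109) for each prime q ∈ {2, 3}.
g = 2: 2^54 ≡ 108; 2^36 ≡ 1 — hits 1, so not a primitive root.
g = 3: 3^54 ≡ 1 — hits 1, so not a primitive root.
g = 4: 4^54 ≡ 1 — hits 1, so not a primitive root.
g = 5: 5^54 ≡ 1 — hits 1, so not a primitive root.
g = 6: 6^54 ≡ 108; 6^36 ≡ 63 — none is 1, so 6 is a primitive root.
So 6 is the smallest generator of (Z/109Z)^×.

6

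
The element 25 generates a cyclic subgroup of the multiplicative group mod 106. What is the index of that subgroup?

2

Since 25 ∈ (Z/106Z)^×, its order divides φ(106) = φ(2)·φ(53) = 1·52 = 52 = 2^2 · 13.
Divisors of 52: 1, 2, 4, 13, 26, 52.
Compute 25^d (mod 106) for the divisors d until we hit 1:
25^1 ≡ 25 (mod 106)
25^2 ≡ 95 (mod 106)
25^4 ≡ 15 (mod 106)
25^13 ≡ 105 (mod 106)
25^26 ≡ 1 (mod 106) ✓
The order of 25 is 26, so the subgroup it generates has 26 elements.
Index = |(Z/106Z)^×| / |⟨25⟩| = 52 / 26 = 2.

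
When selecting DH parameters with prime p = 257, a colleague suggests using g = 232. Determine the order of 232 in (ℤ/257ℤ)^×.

128

Since 232 ∈ (Z/257Z)^×, its order divides φ(257) = 257 − 1 = 256 = 2^8.
Divisors of 256: 1, 2, 4, 8, 16, 32, 64, 128, 256.
Evaluate successive powers at the divisors of 256:
232^1 ≡ 232
232^2 ≡ 111
232^4 ≡ 242
232^8 ≡ 225
232^16 ≡ 253
232^32 ≡ 16
232^64 ≡ 256
232^128 ≡ 1
Therefore the multiplicative order of 232 modulo 257 is 128.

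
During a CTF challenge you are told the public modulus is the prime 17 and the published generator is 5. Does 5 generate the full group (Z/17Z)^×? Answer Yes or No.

Yes

φ(17) = 17 − 1 = 16 = 2^4.
An element g generates (Z/17Z)^× iff g^(16/q) ≢ 1 (mod 17) for each prime q ∈ {2}.
5^8 ≡ 16 (mod 17)  [q = 2: ≢ 1 ✓]
All checks pass, so 5 has order 16 and is a primitive root modulo 17.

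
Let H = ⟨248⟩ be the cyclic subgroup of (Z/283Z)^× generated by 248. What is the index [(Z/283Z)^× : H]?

The order of 248 must divide φ(283) = 283 − 1 = 282 = 2 · 3 · 47.
Divisors of 282: 1, 2, 3, 6, 47, 94, 141, 282.
Compute 248^d (mod 283) for the divisors d until we hit 1:
248^1 ≡ 248 (mod 283)
248^2 ≡ 93 (mod 283)
248^3 ≡ 141 (mod 283)
248^6 ≡ 71 (mod 283)
248^47 ≡ 44 (mod 283)
248^94 ≡ 238 (mod 283)
248^141 ≡ 1 (mod 283) ✓
So ord_283(248) = 141, hence |⟨248⟩| = 141.
The index is φ(283) / ord(248) = 282 / 141 = 2.

2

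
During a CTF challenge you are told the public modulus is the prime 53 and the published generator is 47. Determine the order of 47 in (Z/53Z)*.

13

The order of 47 must divide φ(53) = 53 − 1 = 52 = 2^2 · 13.
Divisors of 52: 1, 2, 4, 13, 26, 52.
Evaluate successive powers at the divisors of 52:
47^1 ≡ 47 (mod 53)
47^2 ≡ 36 (mod 53)
47^4 ≡ 24 (mod 53)
47^13 ≡ 1 (mod 53) ✓
The smallest such exponent is 13, so the order of 47 is 13.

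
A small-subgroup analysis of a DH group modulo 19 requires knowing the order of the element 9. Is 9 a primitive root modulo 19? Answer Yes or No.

No

φ(19) = 19 − 1 = 18 = 2 · 3^2.
Test 9^(18/q) mod 19 for each prime factor q of 18:
9^9 ≡ 1 (mod 19)  [q = 2: ≡ 1 ✗]
9^6 ≡ 11 (mod 19)  [q = 3: ≢ 1 ✓]
Since 9^9 ≡ 1, the order of 9 divides 9 < 18, so 9 is not a primitive root.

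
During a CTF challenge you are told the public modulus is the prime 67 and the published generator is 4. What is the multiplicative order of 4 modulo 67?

The order of 4 must divide φ(67) = 67 − 1 = 66 = 2 · 3 · 11.
Divisors of 66: 1, 2, 3, 6, 11, 22, 33, 66.
Compute 4^d (mod 67) for the divisors d until we hit 1:
4^1 ≡ 4 (mod 67)
4^2 ≡ 16 (mod 67)
4^3 ≡ 64 (mod 67)
4^6 ≡ 9 (mod 67)
4^11 ≡ 37 (mod 67)
4^22 ≡ 29 (mod 67)
4^33 ≡ 1 (mod 67) ✓
Therefore the multiplicative order of 4 modulo 67 is 33.

33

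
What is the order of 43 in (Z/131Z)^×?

65

The order of 43 must divide φ(131) = 131 − 1 = 130 = 2 · 5 · 13.
Divisors of 130: 1, 2, 5, 10, 13, 26, 65, 130.
Compute 43^d (mod 131) for the divisors d until we hit 1:
43^1 ≡ 43 (mod 131)
43^2 ≡ 15 (mod 131)
43^5 ≡ 112 (mod 131)
43^10 ≡ 99 (mod 131)
43^13 ≡ 58 (mod 131)
43^26 ≡ 89 (mod 131)
43^65 ≡ 1 (mod 131) ✓
So ord_131(43) = 65.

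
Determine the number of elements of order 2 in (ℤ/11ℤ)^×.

φ(11) = 11 − 1 = 10 = 2 · 5.
In a cyclic group of order 10, there are φ(d) elements of order d for each divisor d of 10, and zero for non-divisors.
2 | 10, and φ(2) = 2 − 1 = 1.

1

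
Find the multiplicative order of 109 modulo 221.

16

By Lagrange's theorem, ord_221(109) divides φ(221) = φ(13·17) = (13−1)·(17−1) = 12·16 = 192 = 2^6 · 3.
Divisors of 192: 1, 2, 3, 4, 6, 8, 12, 16, 24, 32, 48, 64, 96, 192.
Check 109^d mod 221 for each divisor in increasing order:
109^1 ≡ 109
109^2 ≡ 168
109^3 ≡ 190
109^4 ≡ 157
109^6 ≡ 77
109^8 ≡ 118
109^12 ≡ 183
109^16 ≡ 1
Therefore the multiplicative order of 109 modulo 221 is 16.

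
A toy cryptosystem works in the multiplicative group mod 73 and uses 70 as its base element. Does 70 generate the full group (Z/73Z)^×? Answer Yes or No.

φ(73) = 73 − 1 = 72 = 2^3 · 3^2.
70 is a primitive root mod 73 iff 70^(φ(73)/q) ≢ 1 for every prime q | φ(73), i.e. q ∈ {2, 3}.
70^36 ≡ 1 (mod 73)  [q = 2: ≡ 1 ✗]
70^24 ≡ 1 (mod 73)  [q = 3: ≡ 1 ✗]
Since 70^36 ≡ 1, the order of 70 divides 36 < 72, so 70 is not a primitive root.

No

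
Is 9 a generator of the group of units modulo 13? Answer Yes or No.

φ(13) = 13 − 1 = 12 = 2^2 · 3.
Test 9^(12/q) mod 13 for each prime factor q of 12:
9^6 ≡ 1 (mod 13)  [q = 2: ≡ 1 ✗]
9^4 ≡ 9 (mod 13)  [q = 3: ≢ 1 ✓]
Since 9^6 ≡ 1, the order of 9 divides 6 < 12, so 9 is not a primitive root.

No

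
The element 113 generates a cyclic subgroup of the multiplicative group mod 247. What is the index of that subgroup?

36

The order of 113 must divide φ(247) = φ(13·19) = (13−1)·(19−1) = 12·18 = 216 = 2^3 · 3^3.
Divisors of 216: 1, 2, 3, 4, 6, 8, 9, 12, 18, 24, 27, 36, 54, 72, 108, 216.
Evaluate successive powers at the divisors of 216:
113^1 ≡ 113
113^2 ≡ 172
113^3 ≡ 170
113^4 ≡ 191
113^6 ≡ 1
So ord_247(113) = 6, hence |⟨113⟩| = 6.
The index is φ(247) / ord(113) = 216 / 6 = 36.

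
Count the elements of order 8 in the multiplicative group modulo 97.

φ(97) = 97 − 1 = 96 = 2^5 · 3.
(Z/97Z)^× is cyclic (|G| = 96); a cyclic group of order m has exactly φ(d) elements of each order d | m, and none otherwise.
8 = 2^3 divides 96, and φ(8) = 4.

4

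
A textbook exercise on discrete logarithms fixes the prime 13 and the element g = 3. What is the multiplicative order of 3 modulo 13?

Since 3 ∈ (Z/13Z)^×, its order divides φ(13) = 13 − 1 = 12 = 2^2 · 3.
Divisors of 12: 1, 2, 3, 4, 6, 12.
Check 3^d mod 13 for each divisor in increasing order:
3^1 ≡ 3 (mod 13)
3^2 ≡ 9 (mod 13)
3^3 ≡ 1 (mod 13) ✓
Therefore the multiplicative order of 3 modulo 13 is 3.

3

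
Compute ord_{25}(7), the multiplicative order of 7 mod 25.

4

The order of 7 must divide φ(25) = φ(5^2) = 5·(5−1) = 20 = 2^2 · 5.
Divisors of 20: 1, 2, 4, 5, 10, 20.
Compute 7^d (mod 25) for the divisors d until we hit 1:
7^1 ≡ 7
7^2 ≡ 24
7^4 ≡ 1
The smallest such exponent is 4, so the order of 7 is 4.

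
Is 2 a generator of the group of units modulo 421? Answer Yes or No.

Yes

φ(421) = 421 − 1 = 420 = 2^2 · 3 · 5 · 7.
Test 2^(420/q) mod 421 for each prime factor q of 420:
2^210 ≡ 420 (mod 421)  [q = 2: ≢ 1 ✓]
2^140 ≡ 400 (mod 421)  [q = 3: ≢ 1 ✓]
2^84 ≡ 279 (mod 421)  [q = 5: ≢ 1 ✓]
2^60 ≡ 370 (mod 421)  [q = 7: ≢ 1 ✓]
Every test exponent gives a nontrivial residue, hence 2 generates the full group.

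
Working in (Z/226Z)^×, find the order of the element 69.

8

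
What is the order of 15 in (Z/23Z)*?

The order of 15 must divide φ(23) = 23 − 1 = 22 = 2 · 11.
Divisors of 22: 1, 2, 11, 22.
Evaluate successive powers at the divisors of 22:
15^1 ≡ 15 (mod 23)
15^2 ≡ 18 (mod 23)
15^11 ≡ 22 (mod 23)
15^22 ≡ 1 (mod 23) ✓
So ord_23(15) = 22.

22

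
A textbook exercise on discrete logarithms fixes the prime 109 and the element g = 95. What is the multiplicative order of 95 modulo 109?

108

The order of 95 must divide φ(109) = 109 − 1 = 108 = 2^2 · 3^3.
Divisors of 108: 1, 2, 3, 4, 6, 9, 12, 18, 27, 36, 54, 108.
Check 95^d mod 109 for each divisor in increasing order:
95^1 ≡ 95 (mod 109)
95^2 ≡ 87 (mod 109)
95^3 ≡ 90 (mod 109)
95^4 ≡ 48 (mod 109)
95^6 ≡ 34 (mod 109)
95^9 ≡ 8 (mod 109)
95^12 ≡ 66 (mod 109)
95^18 ≡ 64 (mod 109)
95^27 ≡ 76 (mod 109)
95^36 ≡ 63 (mod 109)
95^54 ≡ 108 (mod 109)
95^108 ≡ 1 (mod 109) ✓
Therefore the multiplicative order of 95 modulo 109 is 108.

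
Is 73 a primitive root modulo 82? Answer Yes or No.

No

φ(82) = φ(2)·φ(41) = 1·40 = 40 = 2^3 · 5.
73 is a primitive root mod 82 iff 73^(φ(82)/q) ≢ 1 for every prime q | φ(82), i.e. q ∈ {2, 5}.
73^20 ≡ 1 (mod 82)  [q = 2: ≡ 1 ✗]
73^8 ≡ 1 (mod 82)  [q = 5: ≡ 1 ✗]
Since 73^20 ≡ 1, the order of 73 divides 20 < 40, so 73 is not a primitive root.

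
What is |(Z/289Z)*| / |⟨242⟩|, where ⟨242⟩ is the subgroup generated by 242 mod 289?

The order of 242 must divide φ(289) = φ(17^2) = 17·(17−1) = 272 = 2^4 · 17.
Divisors of 272: 1, 2, 4, 8, 16, 17, 34, 68, 136, 272.
Check 242^d mod 289 for each divisor in increasing order:
242^1 ≡ 242 (mod 289)
242^2 ≡ 186 (mod 289)
242^4 ≡ 205 (mod 289)
242^8 ≡ 120 (mod 289)
242^16 ≡ 239 (mod 289)
242^17 ≡ 38 (mod 289)
242^34 ≡ 288 (mod 289)
242^68 ≡ 1 (mod 289) ✓
The order of 242 is 68, so the subgroup it generates has 68 elements.
[(Z/289Z)^× : ⟨242⟩] = 272/68 = 4.

4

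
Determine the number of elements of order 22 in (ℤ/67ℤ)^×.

10

φ(67) = 67 − 1 = 66 = 2 · 3 · 11.
Since (Z/67Z)^× is cyclic of order 66, the number of elements of order d is φ(d) when d | 66 and 0 otherwise.
22 = 2 · 11 divides 66, and φ(22) = 10.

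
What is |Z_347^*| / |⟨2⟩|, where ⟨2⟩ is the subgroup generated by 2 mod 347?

Since 2 ∈ (Z/347Z)^×, its order divides φ(347) = 347 − 1 = 346 = 2 · 173.
Divisors of 346: 1, 2, 173, 346.
Compute 2^d (mod 347) for the divisors d until we hit 1:
2^1 ≡ 2 (mod 347)
2^2 ≡ 4 (mod 347)
2^173 ≡ 346 (mod 347)
2^346 ≡ 1 (mod 347) ✓
So ord_347(2) = 346, hence |⟨2⟩| = 346.
Index = |(Z/347Z)^×| / |⟨2⟩| = 346 / 346 = 1.

1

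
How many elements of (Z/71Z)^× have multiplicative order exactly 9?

φ(71) = 71 − 1 = 70 = 2 · 5 · 7.
(Z/71Z)^× is cyclic (|G| = 70); a cyclic group of order m has exactly φ(d) elements of each order d | m, and none otherwise.
Since 9 ∤ 70, the count is 0.

0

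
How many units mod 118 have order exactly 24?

0

φ(118) = φ(2)·φ(59) = 1·58 = 58 = 2 · 29.
In a cyclic group of order 58, there are φ(d) elements of order d for each divisor d of 58, and zero for non-divisors.
24 does not divide 58, so no element of (Z/118Z)^× has order 24.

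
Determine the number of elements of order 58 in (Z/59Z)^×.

28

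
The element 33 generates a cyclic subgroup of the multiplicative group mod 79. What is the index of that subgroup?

The order of 33 must divide φ(79) = 79 − 1 = 78 = 2 · 3 · 13.
Divisors of 78: 1, 2, 3, 6, 13, 26, 39, 78.
Test each divisor d:
33^1 ≡ 33 (mod 79)
33^2 ≡ 62 (mod 79)
33^3 ≡ 71 (mod 79)
33^6 ≡ 64 (mod 79)
33^13 ≡ 78 (mod 79)
33^26 ≡ 1 (mod 79) ✓
So ord_79(33) = 26, hence |⟨33⟩| = 26.
[(Z/79Z)^× : ⟨33⟩] = 78/26 = 3.

3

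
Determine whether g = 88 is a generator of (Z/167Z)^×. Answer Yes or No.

φ(167) = 167 − 1 = 166 = 2 · 83.
An element g generates (Z/167Z)^× iff g^(166/q) ≢ 1 (mod 167) for each prime q ∈ {2, 83}.
88^83 ≡ 1 (mod 167)  [q = 2: ≡ 1 ✗]
88^2 ≡ 62 (mod 167)  [q = 83: ≢ 1 ✓]
88^83 ≡ 1 shows ord(88) | 83, strictly less than φ(167); not a primitive root.

No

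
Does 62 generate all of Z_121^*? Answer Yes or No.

Yes

φ(121) = φ(11^2) = 11·(11−1) = 110 = 2 · 5 · 11.
Test 62^(110/q) mod 121 for each prime factor q of 110:
62^55 ≡ 120 (mod 121)  [q = 2: ≢ 1 ✓]
62^22 ≡ 27 (mod 121)  [q = 5: ≢ 1 ✓]
62^10 ≡ 67 (mod 121)  [q = 11: ≢ 1 ✓]
Every test exponent gives a nontrivial residue, hence 62 generates the full group.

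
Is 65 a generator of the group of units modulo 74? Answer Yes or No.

φ(74) = φ(2)·φ(37) = 1·36 = 36 = 2^2 · 3^2.
65 is a primitive root mod 74 iff 65^(φ(74)/q) ≢ 1 for every prime q | φ(74), i.e. q ∈ {2, 3}.
65^18 ≡ 1 (mod 74)  [q = 2: ≡ 1 ✗]
65^12 ≡ 63 (mod 74)  [q = 3: ≢ 1 ✓]
Since 65^18 ≡ 1, the order of 65 divides 18 < 36, so 65 is not a primitive root.

No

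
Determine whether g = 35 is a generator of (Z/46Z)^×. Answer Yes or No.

No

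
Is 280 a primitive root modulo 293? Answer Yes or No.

Yes

φ(293) = 293 − 1 = 292 = 2^2 · 73.
An element g generates (Z/293Z)^× iff g^(292/q) ≢ 1 (mod 293) for each prime q ∈ {2, 73}.
280^146 ≡ 292 (mod 293)  [q = 2: ≢ 1 ✓]
280^4 ≡ 140 (mod 293)  [q = 73: ≢ 1 ✓]
None equal 1, so ord_293(280) = 292: 280 is a primitive root.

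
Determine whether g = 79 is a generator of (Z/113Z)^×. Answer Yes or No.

φ(113) = 113 − 1 = 112 = 2^4 · 7.
It suffices to check that the order of 79 is not a proper divisor of 112: compute 79^(112/q) for q ∈ {2, 7}.
79^56 ≡ 112 (mod 113)  [q = 2: ≢ 1 ✓]
79^16 ≡ 16 (mod 113)  [q = 7: ≢ 1 ✓]
None equal 1, so ord_113(79) = 112: 79 is a primitive root.

Yes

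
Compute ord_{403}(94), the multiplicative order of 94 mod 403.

3

By Lagrange's theorem, ord_403(94) divides φ(403) = φ(13·31) = (13−1)·(31−1) = 12·30 = 360 = 2^3 · 3^2 · 5.
Divisors of 360: 1, 2, 3, 4, 5, 6, 8, 9, 10, 12, 15, 18, 20, 24, 30, 36, 40, 45, 60, 72, 90, 120, 180, 360.
Evaluate successive powers at the divisors of 360:
94^1 ≡ 94 (mod 403)
94^2 ≡ 373 (mod 403)
94^3 ≡ 1 (mod 403) ✓
So ord_403(94) = 3.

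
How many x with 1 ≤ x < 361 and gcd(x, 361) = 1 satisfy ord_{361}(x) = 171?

108

φ(361) = φ(19^2) = 19·(19−1) = 342 = 2 · 3^2 · 19.
In a cyclic group of order 342, there are φ(d) elements of order d for each divisor d of 342, and zero for non-divisors.
171 = 3^2 · 19 divides 342, and φ(171) = 108.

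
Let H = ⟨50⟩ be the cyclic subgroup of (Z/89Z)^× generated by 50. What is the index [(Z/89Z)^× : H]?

Since 50 ∈ (Z/89Z)^×, its order divides φ(89) = 89 − 1 = 88 = 2^3 · 11.
Divisors of 88: 1, 2, 4, 8, 11, 22, 44, 88.
Compute 50^d (mod 89) for the divisors d until we hit 1:
50^1 ≡ 50 (mod 89)
50^2 ≡ 8 (mod 89)
50^4 ≡ 64 (mod 89)
50^8 ≡ 2 (mod 89)
50^11 ≡ 88 (mod 89)
50^22 ≡ 1 (mod 89) ✓
So ord_89(50) = 22, hence |⟨50⟩| = 22.
[(Z/89Z)^× : ⟨50⟩] = 88/22 = 4.

4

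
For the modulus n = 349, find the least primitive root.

2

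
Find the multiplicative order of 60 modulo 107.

ord(60) | φ(107) = 107 − 1 = 106 = 2 · 53.
Divisors of 106: 1, 2, 53, 106.
Compute 60^d (mod 107) for the divisors d until we hit 1:
60^1 ≡ 60
60^2 ≡ 69
60^53 ≡ 106
60^106 ≡ 1
The smallest such exponent is 106, so the order of 60 is 106.

106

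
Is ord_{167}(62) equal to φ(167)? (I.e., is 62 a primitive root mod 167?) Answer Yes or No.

No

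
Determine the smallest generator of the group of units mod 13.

2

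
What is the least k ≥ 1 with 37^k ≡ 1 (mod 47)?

Since 37 ∈ (Z/47Z)^×, its order divides φ(47) = 47 − 1 = 46 = 2 · 23.
Divisors of 46: 1, 2, 23, 46.
Check 37^d mod 47 for each divisor in increasing order:
37^1 ≡ 37
37^2 ≡ 6
37^23 ≡ 1
Hence ord(37) = 23.

23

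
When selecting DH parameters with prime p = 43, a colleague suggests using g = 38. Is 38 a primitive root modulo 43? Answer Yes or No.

No

φ(43) = 43 − 1 = 42 = 2 · 3 · 7.
Test 38^(42/q) mod 43 for each prime factor q of 42:
38^21 ≡ 1 (mod 43)  [q = 2: ≡ 1 ✗]
38^14 ≡ 36 (mod 43)  [q = 3: ≢ 1 ✓]
38^6 ≡ 16 (mod 43)  [q = 7: ≢ 1 ✓]
The check at q = 2 fails, so 38 generates a proper subgroup.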